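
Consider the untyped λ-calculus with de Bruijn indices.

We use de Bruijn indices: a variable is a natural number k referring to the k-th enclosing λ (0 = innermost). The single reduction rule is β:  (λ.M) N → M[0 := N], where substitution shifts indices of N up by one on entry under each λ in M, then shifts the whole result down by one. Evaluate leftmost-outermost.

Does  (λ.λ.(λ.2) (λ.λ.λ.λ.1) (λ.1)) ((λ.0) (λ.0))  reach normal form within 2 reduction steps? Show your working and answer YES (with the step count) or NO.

Answer: NO — after 2 steps the term is λ.(λ.0) (λ.0) (λ.1), not yet normal

Working:
  start: (λ.λ.(λ.2) (λ.λ.λ.λ.1) (λ.1)) ((λ.0) (λ.0))
  step 1: λ.(λ.(λ.0) (λ.0)) (λ.λ.λ.λ.1) (λ.1)
  step 2: λ.(λ.0) (λ.0) (λ.1)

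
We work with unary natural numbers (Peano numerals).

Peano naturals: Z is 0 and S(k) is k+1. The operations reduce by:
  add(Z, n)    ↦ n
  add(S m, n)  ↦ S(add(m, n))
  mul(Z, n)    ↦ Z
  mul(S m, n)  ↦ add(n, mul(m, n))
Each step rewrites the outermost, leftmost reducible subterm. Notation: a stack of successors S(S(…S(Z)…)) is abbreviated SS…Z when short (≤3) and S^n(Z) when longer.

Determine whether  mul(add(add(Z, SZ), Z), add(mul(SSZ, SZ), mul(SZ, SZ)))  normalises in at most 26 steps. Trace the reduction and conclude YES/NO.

  start: mul(add(add(Z, SZ), Z), add(mul(SSZ, SZ), mul(SZ, SZ)))
  [1] mul(add(SZ, Z), add(mul(SSZ, SZ), mul(SZ, SZ)))
  [2] mul(S(add(Z, Z)), add(mul(SSZ, SZ), mul(SZ, SZ)))
  [3] add(add(mul(SSZ, SZ), mul(SZ, SZ)), mul(add(Z, Z), add(mul(SSZ, SZ), mul(SZ, SZ))))
  [4] add(add(add(SZ, mul(SZ, SZ)), mul(SZ, SZ)), mul(add(Z, Z), add(mul(SSZ, SZ), mul(SZ, SZ))))
  [5] add(add(S(add(Z, mul(SZ, SZ))), mul(SZ, SZ)), mul(add(Z, Z), add(mul(SSZ, SZ), mul(SZ, SZ))))
  [6] add(S(add(add(Z, mul(SZ, SZ)), mul(SZ, SZ))), mul(add(Z, Z), add(mul(SSZ, SZ), mul(SZ, SZ))))
  [7] S(add(add(add(Z, mul(SZ, SZ)), mul(SZ, SZ)), mul(add(Z, Z), add(mul(SSZ, SZ), mul(SZ, SZ)))))
  [8] S(add(add(mul(SZ, SZ), mul(SZ, SZ)), mul(add(Z, Z), add(mul(SSZ, SZ), mul(SZ, SZ)))))
  [9] S(add(add(add(SZ, mul(Z, SZ)), mul(SZ, SZ)), mul(add(Z, Z), add(mul(SSZ, SZ), mul(SZ, SZ)))))
  [10] S(add(add(S(add(Z, mul(Z, SZ))), mul(SZ, SZ)), mul(add(Z, Z), add(mul(SSZ, SZ), mul(SZ, SZ)))))
  [11] S(add(S(add(add(Z, mul(Z, SZ)), mul(SZ, SZ))), mul(add(Z, Z), add(mul(SSZ, SZ), mul(SZ, SZ)))))
  [12] S(S(add(add(add(Z, mul(Z, SZ)), mul(SZ, SZ)), mul(add(Z, Z), add(mul(SSZ, SZ), mul(SZ, SZ))))))
  [13] S(S(add(add(mul(Z, SZ), mul(SZ, SZ)), mul(add(Z, Z), add(mul(SSZ, SZ), mul(SZ, SZ))))))
  [14] S(S(add(add(Z, mul(SZ, SZ)), mul(add(Z, Z), add(mul(SSZ, SZ), mul(SZ, SZ))))))
  [15] S(S(add(mul(SZ, SZ), mul(add(Z, Z), add(mul(SSZ, SZ), mul(SZ, SZ))))))
  [16] S(S(add(add(SZ, mul(Z, SZ)), mul(add(Z, Z), add(mul(SSZ, SZ), mul(SZ, SZ))))))
  [17] S(S(add(S(add(Z, mul(Z, SZ))), mul(add(Z, Z), add(mul(SSZ, SZ), mul(SZ, SZ))))))
  [18] S(S(S(add(add(Z, mul(Z, SZ)), mul(add(Z, Z), add(mul(SSZ, SZ), mul(SZ, SZ)))))))
  [19] S(S(S(add(mul(Z, SZ), mul(add(Z, Z), add(mul(SSZ, SZ), mul(SZ, SZ)))))))
  [20] S(S(S(add(Z, mul(add(Z, Z), add(mul(SSZ, SZ), mul(SZ, SZ)))))))
  [21] S(S(S(mul(add(Z, Z), add(mul(SSZ, SZ), mul(SZ, SZ))))))
  [22] S(S(S(mul(Z, add(mul(SSZ, SZ), mul(SZ, SZ))))))
  [23] SSSZ

Answer: YES — reaches normal form SSSZ in 23 ≤ 26 steps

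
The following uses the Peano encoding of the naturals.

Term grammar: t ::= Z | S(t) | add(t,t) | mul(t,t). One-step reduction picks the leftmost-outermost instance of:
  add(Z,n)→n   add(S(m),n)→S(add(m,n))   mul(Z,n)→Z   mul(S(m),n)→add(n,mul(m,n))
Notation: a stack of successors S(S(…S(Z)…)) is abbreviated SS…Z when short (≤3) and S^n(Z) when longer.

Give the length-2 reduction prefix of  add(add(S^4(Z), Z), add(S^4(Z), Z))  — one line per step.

Answer: after 2 steps: S(add(add(SSSZ, Z), add(S^4(Z), Z)))

Derivation:
  start: add(add(S^4(Z), Z), add(S^4(Z), Z))
  step 1: add(S(add(SSSZ, Z)), add(S^4(Z), Z))
  step 2: S(add(add(SSSZ, Z), add(S^4(Z), Z)))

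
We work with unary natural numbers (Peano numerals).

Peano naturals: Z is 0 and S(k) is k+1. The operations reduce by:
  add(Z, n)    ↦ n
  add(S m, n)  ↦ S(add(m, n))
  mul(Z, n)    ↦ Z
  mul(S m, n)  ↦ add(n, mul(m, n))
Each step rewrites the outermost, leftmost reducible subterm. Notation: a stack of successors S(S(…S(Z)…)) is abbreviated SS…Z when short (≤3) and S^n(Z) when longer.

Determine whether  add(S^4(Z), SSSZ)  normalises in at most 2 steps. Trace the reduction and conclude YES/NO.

Answer: NO — after 2 steps the term is S(S(add(SSZ, SSSZ))), not yet normal

Derivation:
  start: add(S^4(Z), SSSZ)
  [1] S(add(SSSZ, SSSZ))
  [2] S(S(add(SSZ, SSSZ)))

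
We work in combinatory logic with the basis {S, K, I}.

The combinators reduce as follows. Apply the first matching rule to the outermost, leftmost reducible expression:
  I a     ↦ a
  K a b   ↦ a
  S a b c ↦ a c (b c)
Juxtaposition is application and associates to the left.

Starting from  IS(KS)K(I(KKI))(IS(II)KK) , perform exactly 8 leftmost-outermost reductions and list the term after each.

  start: IS(KS)K(I(KKI))(IS(II)KK)
  →1  S(KS)K(I(KKI))(IS(II)KK)
  →2  KS(I(KKI))(K(I(KKI)))(IS(II)KK)
  →3  S(K(I(KKI)))(IS(II)KK)
  →4  S(K(KKI))(IS(II)KK)
  →5  S(KK)(IS(II)KK)
  →6  S(KK)(S(II)KK)
  →7  S(KK)(IIK(KK))
  →8  S(KK)(IK(KK))

Answer: after 8 steps: S(KK)(IK(KK))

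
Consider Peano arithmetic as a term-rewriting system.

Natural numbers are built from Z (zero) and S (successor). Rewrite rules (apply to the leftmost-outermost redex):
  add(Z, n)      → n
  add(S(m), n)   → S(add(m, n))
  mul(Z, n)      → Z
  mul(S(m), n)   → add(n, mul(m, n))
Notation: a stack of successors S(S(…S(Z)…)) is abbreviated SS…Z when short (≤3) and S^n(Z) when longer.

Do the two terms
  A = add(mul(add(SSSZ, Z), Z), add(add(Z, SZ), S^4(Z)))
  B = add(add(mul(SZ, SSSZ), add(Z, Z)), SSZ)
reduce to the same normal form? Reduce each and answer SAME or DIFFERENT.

Term A:
  start: add(mul(add(SSSZ, Z), Z), add(add(Z, SZ), S^4(Z)))
  [1] add(mul(S(add(SSZ, Z)), Z), add(add(Z, SZ), S^4(Z)))
  [2] add(add(Z, mul(add(SSZ, Z), Z)), add(add(Z, SZ), S^4(Z)))
  [3] add(mul(add(SSZ, Z), Z), add(add(Z, SZ), S^4(Z)))
  [4] add(mul(S(add(SZ, Z)), Z), add(add(Z, SZ), S^4(Z)))
  [5] add(add(Z, mul(add(SZ, Z), Z)), add(add(Z, SZ), S^4(Z)))
  [6] add(mul(add(SZ, Z), Z), add(add(Z, SZ), S^4(Z)))
  [7] add(mul(S(add(Z, Z)), Z), add(add(Z, SZ), S^4(Z)))
  [8] add(add(Z, mul(add(Z, Z), Z)), add(add(Z, SZ), S^4(Z)))
  [9] add(mul(add(Z, Z), Z), add(add(Z, SZ), S^4(Z)))
  [10] add(mul(Z, Z), add(add(Z, SZ), S^4(Z)))
  [11] add(Z, add(add(Z, SZ), S^4(Z)))
  [12] add(add(Z, SZ), S^4(Z))
  [13] add(SZ, S^4(Z))
  [14] S(add(Z, S^4(Z)))
  [15] S^5(Z)

Term B:
  start: add(add(mul(SZ, SSSZ), add(Z, Z)), SSZ)
  [1] add(add(add(SSSZ, mul(Z, SSSZ)), add(Z, Z)), SSZ)
  [2] add(add(S(add(SSZ, mul(Z, SSSZ))), add(Z, Z)), SSZ)
  [3] add(S(add(add(SSZ, mul(Z, SSSZ)), add(Z, Z))), SSZ)
  [4] S(add(add(add(SSZ, mul(Z, SSSZ)), add(Z, Z)), SSZ))
  [5] S(add(add(S(add(SZ, mul(Z, SSSZ))), add(Z, Z)), SSZ))
  [6] S(add(S(add(add(SZ, mul(Z, SSSZ)), add(Z, Z))), SSZ))
  [7] S(S(add(add(add(SZ, mul(Z, SSSZ)), add(Z, Z)), SSZ)))
  [8] S(S(add(add(S(add(Z, mul(Z, SSSZ))), add(Z, Z)), SSZ)))
  [9] S(S(add(S(add(add(Z, mul(Z, SSSZ)), add(Z, Z))), SSZ)))
  [10] S(S(S(add(add(add(Z, mul(Z, SSSZ)), add(Z, Z)), SSZ))))
  [11] S(S(S(add(add(mul(Z, SSSZ), add(Z, Z)), SSZ))))
  [12] S(S(S(add(add(Z, add(Z, Z)), SSZ))))
  [13] S(S(S(add(add(Z, Z), SSZ))))
  [14] S(S(S(add(Z, SSZ))))
  [15] S^5(Z)

Answer: SAME — A ⇓ S^5(Z), B ⇓ S^5(Z)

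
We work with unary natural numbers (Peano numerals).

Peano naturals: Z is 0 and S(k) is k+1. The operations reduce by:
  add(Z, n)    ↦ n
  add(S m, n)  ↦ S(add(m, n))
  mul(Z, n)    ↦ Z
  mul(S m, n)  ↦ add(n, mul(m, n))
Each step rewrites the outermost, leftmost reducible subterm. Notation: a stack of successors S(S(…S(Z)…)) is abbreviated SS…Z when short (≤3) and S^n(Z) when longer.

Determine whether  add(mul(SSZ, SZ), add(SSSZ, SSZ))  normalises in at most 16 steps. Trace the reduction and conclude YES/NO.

Answer: YES — reaches normal form S^7(Z) in 14 ≤ 16 steps

Working:
  start: add(mul(SSZ, SZ), add(SSSZ, SSZ))
  →1  add(add(SZ, mul(SZ, SZ)), add(SSSZ, SSZ))
  →2  add(S(add(Z, mul(SZ, SZ))), add(SSSZ, SSZ))
  →3  S(add(add(Z, mul(SZ, SZ)), add(SSSZ, SSZ)))
  →4  S(add(mul(SZ, SZ), add(SSSZ, SSZ)))
  →5  S(add(add(SZ, mul(Z, SZ)), add(SSSZ, SSZ)))
  →6  S(add(S(add(Z, mul(Z, SZ))), add(SSSZ, SSZ)))
  →7  S(S(add(add(Z, mul(Z, SZ)), add(SSSZ, SSZ))))
  →8  S(S(add(mul(Z, SZ), add(SSSZ, SSZ))))
  →9  S(S(add(Z, add(SSSZ, SSZ))))
  →10  S(S(add(SSSZ, SSZ)))
  →11  S(S(S(add(SSZ, SSZ))))
  →12  S(S(S(S(add(SZ, SSZ)))))
  →13  S(S(S(S(S(add(Z, SSZ))))))
  →14  S^7(Z)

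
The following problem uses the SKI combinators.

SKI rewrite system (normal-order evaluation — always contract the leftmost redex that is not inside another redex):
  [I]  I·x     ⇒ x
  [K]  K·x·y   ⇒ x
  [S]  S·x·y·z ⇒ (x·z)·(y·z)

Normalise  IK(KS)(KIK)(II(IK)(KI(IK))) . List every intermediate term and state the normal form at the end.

  start: IK(KS)(KIK)(II(IK)(KI(IK)))
  [1] K(KS)(KIK)(II(IK)(KI(IK)))
  [2] KS(II(IK)(KI(IK)))
  [3] S

Answer: normal form = S  (in 3 steps)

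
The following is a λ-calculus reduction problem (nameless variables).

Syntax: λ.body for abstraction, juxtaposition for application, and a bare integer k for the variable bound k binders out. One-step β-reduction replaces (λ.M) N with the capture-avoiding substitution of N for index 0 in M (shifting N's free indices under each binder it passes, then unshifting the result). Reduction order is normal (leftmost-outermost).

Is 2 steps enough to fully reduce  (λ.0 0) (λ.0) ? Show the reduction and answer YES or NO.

  start: (λ.0 0) (λ.0)
  [1] (λ.0) (λ.0)
  [2] λ.0

Answer: YES — reaches normal form λ.0 in 2 ≤ 2 steps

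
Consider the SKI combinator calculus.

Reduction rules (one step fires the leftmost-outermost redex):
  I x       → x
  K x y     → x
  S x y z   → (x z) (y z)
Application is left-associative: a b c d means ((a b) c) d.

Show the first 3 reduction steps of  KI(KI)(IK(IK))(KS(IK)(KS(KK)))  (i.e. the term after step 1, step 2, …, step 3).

Answer: after 3 steps: K(IK)(KS(IK)(KS(KK)))

Working:
  start: KI(KI)(IK(IK))(KS(IK)(KS(KK)))
  step 1: I(IK(IK))(KS(IK)(KS(KK)))
  step 2: IK(IK)(KS(IK)(KS(KK)))
  step 3: K(IK)(KS(IK)(KS(KK)))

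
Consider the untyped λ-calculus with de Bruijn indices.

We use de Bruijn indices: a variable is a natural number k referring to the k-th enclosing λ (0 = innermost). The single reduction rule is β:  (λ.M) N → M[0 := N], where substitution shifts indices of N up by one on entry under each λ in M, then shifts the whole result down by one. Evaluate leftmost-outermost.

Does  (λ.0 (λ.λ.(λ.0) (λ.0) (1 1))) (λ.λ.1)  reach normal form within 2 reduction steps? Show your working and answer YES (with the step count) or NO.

Answer: NO — after 2 steps the term is λ.λ.λ.(λ.0) (λ.0) (1 1), not yet normal

Working:
  start: (λ.0 (λ.λ.(λ.0) (λ.0) (1 1))) (λ.λ.1)
  step 1: (λ.λ.1) (λ.λ.(λ.0) (λ.0) (1 1))
  step 2: λ.λ.λ.(λ.0) (λ.0) (1 1)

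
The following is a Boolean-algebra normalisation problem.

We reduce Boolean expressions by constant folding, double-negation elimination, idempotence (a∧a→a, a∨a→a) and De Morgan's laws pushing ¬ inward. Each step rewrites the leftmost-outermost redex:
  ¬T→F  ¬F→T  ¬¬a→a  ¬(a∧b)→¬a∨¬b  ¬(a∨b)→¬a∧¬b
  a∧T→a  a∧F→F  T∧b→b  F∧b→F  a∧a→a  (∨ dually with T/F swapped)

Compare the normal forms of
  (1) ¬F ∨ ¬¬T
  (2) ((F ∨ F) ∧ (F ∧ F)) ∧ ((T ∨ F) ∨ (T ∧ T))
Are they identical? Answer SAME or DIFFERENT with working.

Answer: DIFFERENT — A ⇓ T, B ⇓ F

Derivation:
Term A:
  start: ¬F ∨ ¬¬T
  step 1: T ∨ ¬¬T
  step 2: T

Term B:
  start: ((F ∨ F) ∧ (F ∧ F)) ∧ ((T ∨ F) ∨ (T ∧ T))
  step 1: (F ∧ (F ∧ F)) ∧ ((T ∨ F) ∨ (T ∧ T))
  step 2: F ∧ ((T ∨ F) ∨ (T ∧ T))
  step 3: F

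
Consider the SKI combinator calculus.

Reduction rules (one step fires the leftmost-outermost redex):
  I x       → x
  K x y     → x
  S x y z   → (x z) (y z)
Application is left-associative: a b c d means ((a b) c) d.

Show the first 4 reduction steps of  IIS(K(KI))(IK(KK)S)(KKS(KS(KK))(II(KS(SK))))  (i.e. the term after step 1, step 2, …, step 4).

  start: IIS(K(KI))(IK(KK)S)(KKS(KS(KK))(II(KS(SK))))
  step 1: IS(K(KI))(IK(KK)S)(KKS(KS(KK))(II(KS(SK))))
  step 2: S(K(KI))(IK(KK)S)(KKS(KS(KK))(II(KS(SK))))
  step 3: K(KI)(KKS(KS(KK))(II(KS(SK))))(IK(KK)S(KKS(KS(KK))(II(KS(SK)))))
  step 4: KI(IK(KK)S(KKS(KS(KK))(II(KS(SK)))))

Answer: after 4 steps: KI(IK(KK)S(KKS(KS(KK))(II(KS(SK)))))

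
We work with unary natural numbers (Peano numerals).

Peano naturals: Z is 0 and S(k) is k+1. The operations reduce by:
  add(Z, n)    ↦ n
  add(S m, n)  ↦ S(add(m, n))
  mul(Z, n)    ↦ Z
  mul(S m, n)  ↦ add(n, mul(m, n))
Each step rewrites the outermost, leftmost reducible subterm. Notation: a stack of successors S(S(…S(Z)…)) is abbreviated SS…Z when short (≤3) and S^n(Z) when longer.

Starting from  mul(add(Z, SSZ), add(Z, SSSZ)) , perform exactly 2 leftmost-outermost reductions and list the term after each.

Answer: after 2 steps: add(add(Z, SSSZ), mul(SZ, add(Z, SSSZ)))

Working:
  start: mul(add(Z, SSZ), add(Z, SSSZ))
  [1] mul(SSZ, add(Z, SSSZ))
  [2] add(add(Z, SSSZ), mul(SZ, add(Z, SSSZ)))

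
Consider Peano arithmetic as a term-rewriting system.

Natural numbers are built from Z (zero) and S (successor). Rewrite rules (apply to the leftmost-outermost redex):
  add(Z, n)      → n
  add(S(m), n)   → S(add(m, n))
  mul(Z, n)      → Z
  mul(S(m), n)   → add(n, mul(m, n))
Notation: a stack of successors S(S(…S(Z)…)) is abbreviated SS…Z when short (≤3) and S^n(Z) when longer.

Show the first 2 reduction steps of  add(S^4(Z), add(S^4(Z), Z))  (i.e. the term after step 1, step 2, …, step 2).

  start: add(S^4(Z), add(S^4(Z), Z))
  [1] S(add(SSSZ, add(S^4(Z), Z)))
  [2] S(S(add(SSZ, add(S^4(Z), Z))))

Answer: after 2 steps: S(S(add(SSZ, add(S^4(Z), Z))))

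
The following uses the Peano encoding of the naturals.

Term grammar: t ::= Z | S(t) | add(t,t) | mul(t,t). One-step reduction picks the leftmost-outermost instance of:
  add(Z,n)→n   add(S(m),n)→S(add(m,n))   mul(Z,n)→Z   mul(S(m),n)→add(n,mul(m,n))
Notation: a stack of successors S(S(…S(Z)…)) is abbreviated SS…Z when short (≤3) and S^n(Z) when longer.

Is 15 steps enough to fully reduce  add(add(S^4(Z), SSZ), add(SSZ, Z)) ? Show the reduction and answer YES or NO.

  start: add(add(S^4(Z), SSZ), add(SSZ, Z))
  [1] add(S(add(SSSZ, SSZ)), add(SSZ, Z))
  [2] S(add(add(SSSZ, SSZ), add(SSZ, Z)))
  [3] S(add(S(add(SSZ, SSZ)), add(SSZ, Z)))
  [4] S(S(add(add(SSZ, SSZ), add(SSZ, Z))))
  [5] S(S(add(S(add(SZ, SSZ)), add(SSZ, Z))))
  [6] S(S(S(add(add(SZ, SSZ), add(SSZ, Z)))))
  [7] S(S(S(add(S(add(Z, SSZ)), add(SSZ, Z)))))
  [8] S(S(S(S(add(add(Z, SSZ), add(SSZ, Z))))))
  [9] S(S(S(S(add(SSZ, add(SSZ, Z))))))
  [10] S(S(S(S(S(add(SZ, add(SSZ, Z)))))))
  [11] S(S(S(S(S(S(add(Z, add(SSZ, Z))))))))
  [12] S(S(S(S(S(S(add(SSZ, Z)))))))
  [13] S(S(S(S(S(S(S(add(SZ, Z))))))))
  [14] S(S(S(S(S(S(S(S(add(Z, Z)))))))))
  [15] S^8(Z)

Answer: YES — reaches normal form S^8(Z) in 15 ≤ 15 steps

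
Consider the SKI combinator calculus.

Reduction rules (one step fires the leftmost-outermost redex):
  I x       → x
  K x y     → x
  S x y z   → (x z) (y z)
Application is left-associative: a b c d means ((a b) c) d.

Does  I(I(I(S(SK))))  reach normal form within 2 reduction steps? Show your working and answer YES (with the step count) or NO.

Answer: NO — after 2 steps the term is I(S(SK)), not yet normal

Derivation:
  start: I(I(I(S(SK))))
  step 1: I(I(S(SK)))
  step 2: I(S(SK))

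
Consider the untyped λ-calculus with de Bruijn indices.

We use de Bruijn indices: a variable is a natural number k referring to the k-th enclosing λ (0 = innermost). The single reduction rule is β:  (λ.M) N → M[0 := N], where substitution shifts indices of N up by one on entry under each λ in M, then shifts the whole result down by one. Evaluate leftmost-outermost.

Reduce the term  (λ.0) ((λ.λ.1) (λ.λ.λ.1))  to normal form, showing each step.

Answer: normal form = λ.λ.λ.λ.1  (in 2 steps)

Working:
  start: (λ.0) ((λ.λ.1) (λ.λ.λ.1))
  step 1: (λ.λ.1) (λ.λ.λ.1)
  step 2: λ.λ.λ.λ.1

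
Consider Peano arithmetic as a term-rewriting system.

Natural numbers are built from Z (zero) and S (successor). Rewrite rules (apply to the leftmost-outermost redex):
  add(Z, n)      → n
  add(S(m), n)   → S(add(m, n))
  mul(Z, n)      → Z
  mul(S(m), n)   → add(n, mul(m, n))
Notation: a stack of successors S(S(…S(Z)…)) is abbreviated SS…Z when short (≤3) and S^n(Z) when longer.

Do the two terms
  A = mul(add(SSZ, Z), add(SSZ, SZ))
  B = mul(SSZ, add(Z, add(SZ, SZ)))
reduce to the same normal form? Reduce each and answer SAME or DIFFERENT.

Term A:
  start: mul(add(SSZ, Z), add(SSZ, SZ))
  →1  mul(S(add(SZ, Z)), add(SSZ, SZ))
  →2  add(add(SSZ, SZ), mul(add(SZ, Z), add(SSZ, SZ)))
  →3  add(S(add(SZ, SZ)), mul(add(SZ, Z), add(SSZ, SZ)))
  →4  S(add(add(SZ, SZ), mul(add(SZ, Z), add(SSZ, SZ))))
  →5  S(add(S(add(Z, SZ)), mul(add(SZ, Z), add(SSZ, SZ))))
  →6  S(S(add(add(Z, SZ), mul(add(SZ, Z), add(SSZ, SZ)))))
  →7  S(S(add(SZ, mul(add(SZ, Z), add(SSZ, SZ)))))
  →8  S(S(S(add(Z, mul(add(SZ, Z), add(SSZ, SZ))))))
  →9  S(S(S(mul(add(SZ, Z), add(SSZ, SZ)))))
  →10  S(S(S(mul(S(add(Z, Z)), add(SSZ, SZ)))))
  →11  S(S(S(add(add(SSZ, SZ), mul(add(Z, Z), add(SSZ, SZ))))))
  →12  S(S(S(add(S(add(SZ, SZ)), mul(add(Z, Z), add(SSZ, SZ))))))
  →13  S(S(S(S(add(add(SZ, SZ), mul(add(Z, Z), add(SSZ, SZ)))))))
  →14  S(S(S(S(add(S(add(Z, SZ)), mul(add(Z, Z), add(SSZ, SZ)))))))
  →15  S(S(S(S(S(add(add(Z, SZ), mul(add(Z, Z), add(SSZ, SZ))))))))
  →16  S(S(S(S(S(add(SZ, mul(add(Z, Z), add(SSZ, SZ))))))))
  →17  S(S(S(S(S(S(add(Z, mul(add(Z, Z), add(SSZ, SZ)))))))))
  →18  S(S(S(S(S(S(mul(add(Z, Z), add(SSZ, SZ))))))))
  →19  S(S(S(S(S(S(mul(Z, add(SSZ, SZ))))))))
  →20  S^6(Z)

Term B:
  start: mul(SSZ, add(Z, add(SZ, SZ)))
  →1  add(add(Z, add(SZ, SZ)), mul(SZ, add(Z, add(SZ, SZ))))
  →2  add(add(SZ, SZ), mul(SZ, add(Z, add(SZ, SZ))))
  →3  add(S(add(Z, SZ)), mul(SZ, add(Z, add(SZ, SZ))))
  →4  S(add(add(Z, SZ), mul(SZ, add(Z, add(SZ, SZ)))))
  →5  S(add(SZ, mul(SZ, add(Z, add(SZ, SZ)))))
  →6  S(S(add(Z, mul(SZ, add(Z, add(SZ, SZ))))))
  →7  S(S(mul(SZ, add(Z, add(SZ, SZ)))))
  →8  S(S(add(add(Z, add(SZ, SZ)), mul(Z, add(Z, add(SZ, SZ))))))
  →9  S(S(add(add(SZ, SZ), mul(Z, add(Z, add(SZ, SZ))))))
  →10  S(S(add(S(add(Z, SZ)), mul(Z, add(Z, add(SZ, SZ))))))
  →11  S(S(S(add(add(Z, SZ), mul(Z, add(Z, add(SZ, SZ)))))))
  →12  S(S(S(add(SZ, mul(Z, add(Z, add(SZ, SZ)))))))
  →13  S(S(S(S(add(Z, mul(Z, add(Z, add(SZ, SZ))))))))
  →14  S(S(S(S(mul(Z, add(Z, add(SZ, SZ)))))))
  →15  S^4(Z)

Answer: DIFFERENT — A ⇓ S^6(Z), B ⇓ S^4(Z)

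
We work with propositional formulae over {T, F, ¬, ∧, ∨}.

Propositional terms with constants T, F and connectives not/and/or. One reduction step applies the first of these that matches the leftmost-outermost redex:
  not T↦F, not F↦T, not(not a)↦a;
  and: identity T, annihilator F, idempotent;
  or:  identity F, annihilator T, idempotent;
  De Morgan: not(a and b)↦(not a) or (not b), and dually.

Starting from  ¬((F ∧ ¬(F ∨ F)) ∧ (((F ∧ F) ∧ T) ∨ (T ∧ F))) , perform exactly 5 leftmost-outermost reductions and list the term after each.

  start: ¬((F ∧ ¬(F ∨ F)) ∧ (((F ∧ F) ∧ T) ∨ (T ∧ F)))
  →1  ¬(F ∧ ¬(F ∨ F)) ∨ ¬(((F ∧ F) ∧ T) ∨ (T ∧ F))
  →2  (¬F ∨ ¬¬(F ∨ F)) ∨ ¬(((F ∧ F) ∧ T) ∨ (T ∧ F))
  →3  (T ∨ ¬¬(F ∨ F)) ∨ ¬(((F ∧ F) ∧ T) ∨ (T ∧ F))
  →4  T ∨ ¬(((F ∧ F) ∧ T) ∨ (T ∧ F))
  →5  T

Answer: after 5 steps: T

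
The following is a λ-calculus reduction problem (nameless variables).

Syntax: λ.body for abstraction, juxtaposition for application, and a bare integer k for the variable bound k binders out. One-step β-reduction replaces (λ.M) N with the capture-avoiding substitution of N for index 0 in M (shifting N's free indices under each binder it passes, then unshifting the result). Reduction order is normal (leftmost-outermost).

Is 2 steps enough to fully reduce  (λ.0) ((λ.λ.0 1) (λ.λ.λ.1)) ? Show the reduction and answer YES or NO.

  start: (λ.0) ((λ.λ.0 1) (λ.λ.λ.1))
  step 1: (λ.λ.0 1) (λ.λ.λ.1)
  step 2: λ.0 (λ.λ.λ.1)

Answer: YES — reaches normal form λ.0 (λ.λ.λ.1) in 2 ≤ 2 steps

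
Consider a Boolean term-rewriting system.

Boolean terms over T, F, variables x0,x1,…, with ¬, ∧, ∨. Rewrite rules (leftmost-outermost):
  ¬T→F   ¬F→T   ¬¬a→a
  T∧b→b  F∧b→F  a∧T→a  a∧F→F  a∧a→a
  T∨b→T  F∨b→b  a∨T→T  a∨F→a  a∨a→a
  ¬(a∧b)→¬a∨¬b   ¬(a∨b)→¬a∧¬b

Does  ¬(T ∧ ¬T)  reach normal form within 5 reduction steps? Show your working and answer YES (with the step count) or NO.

  start: ¬(T ∧ ¬T)
  [1] ¬T ∨ ¬¬T
  [2] F ∨ ¬¬T
  [3] ¬¬T
  [4] T

Answer: YES — reaches normal form T in 4 ≤ 5 steps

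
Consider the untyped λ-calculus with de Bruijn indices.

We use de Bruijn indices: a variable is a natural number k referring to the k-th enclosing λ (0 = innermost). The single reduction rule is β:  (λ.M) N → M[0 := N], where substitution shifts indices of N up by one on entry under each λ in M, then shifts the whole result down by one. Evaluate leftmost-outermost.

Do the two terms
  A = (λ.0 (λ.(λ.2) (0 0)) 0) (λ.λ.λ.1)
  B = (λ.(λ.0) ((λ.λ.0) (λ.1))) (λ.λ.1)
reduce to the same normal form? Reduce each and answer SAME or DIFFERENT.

Term A:
  start: (λ.0 (λ.(λ.2) (0 0)) 0) (λ.λ.λ.1)
  [1] (λ.λ.λ.1) (λ.(λ.λ.λ.λ.1) (0 0)) (λ.λ.λ.1)
  [2] (λ.λ.1) (λ.λ.λ.1)
  [3] λ.λ.λ.λ.1

Term B:
  start: (λ.(λ.0) ((λ.λ.0) (λ.1))) (λ.λ.1)
  [1] (λ.0) ((λ.λ.0) (λ.λ.λ.1))
  [2] (λ.λ.0) (λ.λ.λ.1)
  [3] λ.0

Answer: DIFFERENT — A ⇓ λ.λ.λ.λ.1, B ⇓ λ.0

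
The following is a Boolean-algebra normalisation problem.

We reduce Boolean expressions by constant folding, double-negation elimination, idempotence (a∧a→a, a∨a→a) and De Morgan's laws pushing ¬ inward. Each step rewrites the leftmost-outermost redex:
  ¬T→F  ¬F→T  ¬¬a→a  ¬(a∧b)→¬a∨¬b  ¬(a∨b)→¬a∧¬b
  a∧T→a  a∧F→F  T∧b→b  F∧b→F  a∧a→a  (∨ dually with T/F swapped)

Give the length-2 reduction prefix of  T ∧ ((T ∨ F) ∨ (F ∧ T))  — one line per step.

Answer: after 2 steps: T ∨ (F ∧ T)

Reduction:
  start: T ∧ ((T ∨ F) ∨ (F ∧ T))
  →1  (T ∨ F) ∨ (F ∧ T)
  →2  T ∨ (F ∧ T)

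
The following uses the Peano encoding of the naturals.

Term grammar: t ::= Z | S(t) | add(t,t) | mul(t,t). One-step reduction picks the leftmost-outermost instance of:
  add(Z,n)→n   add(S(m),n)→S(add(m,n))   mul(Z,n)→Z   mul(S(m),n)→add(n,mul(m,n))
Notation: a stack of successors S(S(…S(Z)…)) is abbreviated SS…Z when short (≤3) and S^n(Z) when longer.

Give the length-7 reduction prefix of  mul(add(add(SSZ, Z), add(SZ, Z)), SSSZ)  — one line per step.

  start: mul(add(add(SSZ, Z), add(SZ, Z)), SSSZ)
  →1  mul(add(S(add(SZ, Z)), add(SZ, Z)), SSSZ)
  →2  mul(S(add(add(SZ, Z), add(SZ, Z))), SSSZ)
  →3  add(SSSZ, mul(add(add(SZ, Z), add(SZ, Z)), SSSZ))
  →4  S(add(SSZ, mul(add(add(SZ, Z), add(SZ, Z)), SSSZ)))
  →5  S(S(add(SZ, mul(add(add(SZ, Z), add(SZ, Z)), SSSZ))))
  →6  S(S(S(add(Z, mul(add(add(SZ, Z), add(SZ, Z)), SSSZ)))))
  →7  S(S(S(mul(add(add(SZ, Z), add(SZ, Z)), SSSZ))))

Answer: after 7 steps: S(S(S(mul(add(add(SZ, Z), add(SZ, Z)), SSSZ))))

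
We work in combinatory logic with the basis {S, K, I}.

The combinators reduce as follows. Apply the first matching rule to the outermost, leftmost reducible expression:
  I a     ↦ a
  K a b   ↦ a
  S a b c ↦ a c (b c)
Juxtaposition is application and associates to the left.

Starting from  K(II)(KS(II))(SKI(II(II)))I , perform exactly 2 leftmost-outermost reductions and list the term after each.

  start: K(II)(KS(II))(SKI(II(II)))I
  [1] II(SKI(II(II)))I
  [2] I(SKI(II(II)))I

Answer: after 2 steps: I(SKI(II(II)))I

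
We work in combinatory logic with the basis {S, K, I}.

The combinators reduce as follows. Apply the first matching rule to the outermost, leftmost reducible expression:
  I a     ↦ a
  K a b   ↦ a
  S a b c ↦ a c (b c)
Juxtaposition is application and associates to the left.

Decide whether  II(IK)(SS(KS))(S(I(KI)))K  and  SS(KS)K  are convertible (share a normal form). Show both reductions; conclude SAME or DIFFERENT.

Term A:
  start: II(IK)(SS(KS))(S(I(KI)))K
  →1  I(IK)(SS(KS))(S(I(KI)))K
  →2  IK(SS(KS))(S(I(KI)))K
  →3  K(SS(KS))(S(I(KI)))K
  →4  SS(KS)K
  →5  SK(KSK)
  →6  SKS

Term B:
  start: SS(KS)K
  →1  SK(KSK)
  →2  SKS

Answer: SAME — A ⇓ SKS, B ⇓ SKS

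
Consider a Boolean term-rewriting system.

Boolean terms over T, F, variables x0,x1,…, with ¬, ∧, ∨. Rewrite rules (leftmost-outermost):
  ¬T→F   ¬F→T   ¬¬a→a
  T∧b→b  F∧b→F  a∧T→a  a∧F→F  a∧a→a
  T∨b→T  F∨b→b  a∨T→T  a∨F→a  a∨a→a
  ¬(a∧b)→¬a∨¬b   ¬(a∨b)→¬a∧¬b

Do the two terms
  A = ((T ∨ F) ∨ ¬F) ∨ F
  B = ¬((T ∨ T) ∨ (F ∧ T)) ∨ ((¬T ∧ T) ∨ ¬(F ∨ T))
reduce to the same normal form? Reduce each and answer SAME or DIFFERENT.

Term A:
  start: ((T ∨ F) ∨ ¬F) ∨ F
  [1] (T ∨ F) ∨ ¬F
  [2] T ∨ ¬F
  [3] T

Term B:
  start: ¬((T ∨ T) ∨ (F ∧ T)) ∨ ((¬T ∧ T) ∨ ¬(F ∨ T))
  [1] (¬(T ∨ T) ∧ ¬(F ∧ T)) ∨ ((¬T ∧ T) ∨ ¬(F ∨ T))
  [2] ((¬T ∧ ¬T) ∧ ¬(F ∧ T)) ∨ ((¬T ∧ T) ∨ ¬(F ∨ T))
  [3] (¬T ∧ ¬(F ∧ T)) ∨ ((¬T ∧ T) ∨ ¬(F ∨ T))
  [4] (F ∧ ¬(F ∧ T)) ∨ ((¬T ∧ T) ∨ ¬(F ∨ T))
  [5] F ∨ ((¬T ∧ T) ∨ ¬(F ∨ T))
  [6] (¬T ∧ T) ∨ ¬(F ∨ T)
  [7] ¬T ∨ ¬(F ∨ T)
  [8] F ∨ ¬(F ∨ T)
  [9] ¬(F ∨ T)
  [10] ¬F ∧ ¬T
  [11] T ∧ ¬T
  [12] ¬T
  [13] F

Answer: DIFFERENT — A ⇓ T, B ⇓ F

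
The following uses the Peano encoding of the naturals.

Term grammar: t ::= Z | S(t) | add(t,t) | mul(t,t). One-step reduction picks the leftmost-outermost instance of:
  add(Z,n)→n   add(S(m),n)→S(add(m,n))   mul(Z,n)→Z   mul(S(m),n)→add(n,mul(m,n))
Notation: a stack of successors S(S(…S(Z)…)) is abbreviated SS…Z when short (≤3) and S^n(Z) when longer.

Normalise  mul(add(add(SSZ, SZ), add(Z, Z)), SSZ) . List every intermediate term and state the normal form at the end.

Answer: normal form = S^6(Z)  (in 21 steps)

Working:
  start: mul(add(add(SSZ, SZ), add(Z, Z)), SSZ)
  step 1: mul(add(S(add(SZ, SZ)), add(Z, Z)), SSZ)
  step 2: mul(S(add(add(SZ, SZ), add(Z, Z))), SSZ)
  step 3: add(SSZ, mul(add(add(SZ, SZ), add(Z, Z)), SSZ))
  step 4: S(add(SZ, mul(add(add(SZ, SZ), add(Z, Z)), SSZ)))
  step 5: S(S(add(Z, mul(add(add(SZ, SZ), add(Z, Z)), SSZ))))
  step 6: S(S(mul(add(add(SZ, SZ), add(Z, Z)), SSZ)))
  step 7: S(S(mul(add(S(add(Z, SZ)), add(Z, Z)), SSZ)))
  step 8: S(S(mul(S(add(add(Z, SZ), add(Z, Z))), SSZ)))
  step 9: S(S(add(SSZ, mul(add(add(Z, SZ), add(Z, Z)), SSZ))))
  step 10: S(S(S(add(SZ, mul(add(add(Z, SZ), add(Z, Z)), SSZ)))))
  step 11: S(S(S(S(add(Z, mul(add(add(Z, SZ), add(Z, Z)), SSZ))))))
  step 12: S(S(S(S(mul(add(add(Z, SZ), add(Z, Z)), SSZ)))))
  step 13: S(S(S(S(mul(add(SZ, add(Z, Z)), SSZ)))))
  step 14: S(S(S(S(mul(S(add(Z, add(Z, Z))), SSZ)))))
  step 15: S(S(S(S(add(SSZ, mul(add(Z, add(Z, Z)), SSZ))))))
  step 16: S(S(S(S(S(add(SZ, mul(add(Z, add(Z, Z)), SSZ)))))))
  step 17: S(S(S(S(S(S(add(Z, mul(add(Z, add(Z, Z)), SSZ))))))))
  step 18: S(S(S(S(S(S(mul(add(Z, add(Z, Z)), SSZ)))))))
  step 19: S(S(S(S(S(S(mul(add(Z, Z), SSZ)))))))
  step 20: S(S(S(S(S(S(mul(Z, SSZ)))))))
  step 21: S^6(Z)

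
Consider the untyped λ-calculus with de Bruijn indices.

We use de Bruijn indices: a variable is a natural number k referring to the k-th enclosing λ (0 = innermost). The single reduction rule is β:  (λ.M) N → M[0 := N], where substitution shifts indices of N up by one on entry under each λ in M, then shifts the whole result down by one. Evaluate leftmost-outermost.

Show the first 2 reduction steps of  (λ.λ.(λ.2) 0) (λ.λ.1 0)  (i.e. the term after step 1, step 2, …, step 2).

  start: (λ.λ.(λ.2) 0) (λ.λ.1 0)
  [1] λ.(λ.λ.λ.1 0) 0
  [2] λ.λ.λ.1 0

Answer: after 2 steps: λ.λ.λ.1 0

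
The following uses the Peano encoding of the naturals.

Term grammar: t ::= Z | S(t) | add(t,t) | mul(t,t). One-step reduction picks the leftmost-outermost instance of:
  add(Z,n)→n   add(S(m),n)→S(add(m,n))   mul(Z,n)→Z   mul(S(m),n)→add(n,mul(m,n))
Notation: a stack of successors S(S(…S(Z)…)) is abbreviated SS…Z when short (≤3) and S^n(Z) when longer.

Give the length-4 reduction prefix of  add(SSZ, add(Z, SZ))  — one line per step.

Answer: after 4 steps: SSSZ

Derivation:
  start: add(SSZ, add(Z, SZ))
  [1] S(add(SZ, add(Z, SZ)))
  [2] S(S(add(Z, add(Z, SZ))))
  [3] S(S(add(Z, SZ)))
  [4] SSSZ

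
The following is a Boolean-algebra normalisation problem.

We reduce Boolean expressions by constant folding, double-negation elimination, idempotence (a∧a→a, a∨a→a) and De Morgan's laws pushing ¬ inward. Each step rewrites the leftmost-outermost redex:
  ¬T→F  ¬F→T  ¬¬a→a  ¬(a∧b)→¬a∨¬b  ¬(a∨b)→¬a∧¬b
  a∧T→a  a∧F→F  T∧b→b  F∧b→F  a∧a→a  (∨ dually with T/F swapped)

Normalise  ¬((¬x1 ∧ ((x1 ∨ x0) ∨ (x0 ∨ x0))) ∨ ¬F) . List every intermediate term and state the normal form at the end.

Answer: normal form = F  (in 9 steps)

Working:
  start: ¬((¬x1 ∧ ((x1 ∨ x0) ∨ (x0 ∨ x0))) ∨ ¬F)
  step 1: ¬(¬x1 ∧ ((x1 ∨ x0) ∨ (x0 ∨ x0))) ∧ ¬¬F
  step 2: (¬¬x1 ∨ ¬((x1 ∨ x0) ∨ (x0 ∨ x0))) ∧ ¬¬F
  step 3: (x1 ∨ ¬((x1 ∨ x0) ∨ (x0 ∨ x0))) ∧ ¬¬F
  step 4: (x1 ∨ (¬(x1 ∨ x0) ∧ ¬(x0 ∨ x0))) ∧ ¬¬F
  step 5: (x1 ∨ ((¬x1 ∧ ¬x0) ∧ ¬(x0 ∨ x0))) ∧ ¬¬F
  step 6: (x1 ∨ ((¬x1 ∧ ¬x0) ∧ (¬x0 ∧ ¬x0))) ∧ ¬¬F
  step 7: (x1 ∨ ((¬x1 ∧ ¬x0) ∧ ¬x0)) ∧ ¬¬F
  step 8: (x1 ∨ ((¬x1 ∧ ¬x0) ∧ ¬x0)) ∧ F
  step 9: F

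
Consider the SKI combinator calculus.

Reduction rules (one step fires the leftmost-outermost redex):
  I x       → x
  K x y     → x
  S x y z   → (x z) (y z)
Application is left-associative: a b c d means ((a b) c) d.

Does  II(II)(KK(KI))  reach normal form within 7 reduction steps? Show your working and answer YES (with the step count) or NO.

  start: II(II)(KK(KI))
  step 1: I(II)(KK(KI))
  step 2: II(KK(KI))
  step 3: I(KK(KI))
  step 4: KK(KI)
  step 5: K

Answer: YES — reaches normal form K in 5 ≤ 7 steps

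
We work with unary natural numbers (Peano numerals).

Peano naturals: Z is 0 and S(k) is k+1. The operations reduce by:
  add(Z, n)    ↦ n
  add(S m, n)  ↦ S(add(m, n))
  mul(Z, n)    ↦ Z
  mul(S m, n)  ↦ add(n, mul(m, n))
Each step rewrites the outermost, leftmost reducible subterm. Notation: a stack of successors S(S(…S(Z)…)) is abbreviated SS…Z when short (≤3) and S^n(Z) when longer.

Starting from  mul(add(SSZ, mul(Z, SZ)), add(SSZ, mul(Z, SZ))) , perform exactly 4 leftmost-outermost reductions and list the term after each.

  start: mul(add(SSZ, mul(Z, SZ)), add(SSZ, mul(Z, SZ)))
  →1  mul(S(add(SZ, mul(Z, SZ))), add(SSZ, mul(Z, SZ)))
  →2  add(add(SSZ, mul(Z, SZ)), mul(add(SZ, mul(Z, SZ)), add(SSZ, mul(Z, SZ))))
  →3  add(S(add(SZ, mul(Z, SZ))), mul(add(SZ, mul(Z, SZ)), add(SSZ, mul(Z, SZ))))
  →4  S(add(add(SZ, mul(Z, SZ)), mul(add(SZ, mul(Z, SZ)), add(SSZ, mul(Z, SZ)))))

Answer: after 4 steps: S(add(add(SZ, mul(Z, SZ)), mul(add(SZ, mul(Z, SZ)), add(SSZ, mul(Z, SZ)))))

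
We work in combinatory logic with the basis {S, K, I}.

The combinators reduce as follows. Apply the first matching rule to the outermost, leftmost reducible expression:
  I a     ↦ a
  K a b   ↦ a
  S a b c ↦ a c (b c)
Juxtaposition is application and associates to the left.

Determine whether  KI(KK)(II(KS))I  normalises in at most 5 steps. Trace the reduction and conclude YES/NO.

  start: KI(KK)(II(KS))I
  [1] I(II(KS))I
  [2] II(KS)I
  [3] I(KS)I
  [4] KSI
  [5] S

Answer: YES — reaches normal form S in 5 ≤ 5 steps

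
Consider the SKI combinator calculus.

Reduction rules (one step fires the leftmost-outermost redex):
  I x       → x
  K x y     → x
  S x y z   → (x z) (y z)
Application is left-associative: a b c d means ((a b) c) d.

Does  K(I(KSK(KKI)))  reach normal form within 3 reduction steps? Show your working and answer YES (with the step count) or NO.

Answer: YES — reaches normal form K(SK) in 3 ≤ 3 steps

Derivation:
  start: K(I(KSK(KKI)))
  step 1: K(KSK(KKI))
  step 2: K(S(KKI))
  step 3: K(SK)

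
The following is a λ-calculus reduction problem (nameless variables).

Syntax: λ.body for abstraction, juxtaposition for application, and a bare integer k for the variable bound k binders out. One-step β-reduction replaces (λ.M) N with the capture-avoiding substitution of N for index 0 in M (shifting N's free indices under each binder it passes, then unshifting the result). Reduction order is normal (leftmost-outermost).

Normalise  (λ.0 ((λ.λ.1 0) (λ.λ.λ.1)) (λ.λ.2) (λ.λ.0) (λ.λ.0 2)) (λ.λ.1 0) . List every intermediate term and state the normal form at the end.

  start: (λ.0 ((λ.λ.1 0) (λ.λ.λ.1)) (λ.λ.2) (λ.λ.0) (λ.λ.0 2)) (λ.λ.1 0)
  →1  (λ.λ.1 0) ((λ.λ.1 0) (λ.λ.λ.1)) (λ.λ.λ.λ.1 0) (λ.λ.0) (λ.λ.0 (λ.λ.1 0))
  →2  (λ.(λ.λ.1 0) (λ.λ.λ.1) 0) (λ.λ.λ.λ.1 0) (λ.λ.0) (λ.λ.0 (λ.λ.1 0))
  →3  (λ.λ.1 0) (λ.λ.λ.1) (λ.λ.λ.λ.1 0) (λ.λ.0) (λ.λ.0 (λ.λ.1 0))
  →4  (λ.(λ.λ.λ.1) 0) (λ.λ.λ.λ.1 0) (λ.λ.0) (λ.λ.0 (λ.λ.1 0))
  →5  (λ.λ.λ.1) (λ.λ.λ.λ.1 0) (λ.λ.0) (λ.λ.0 (λ.λ.1 0))
  →6  (λ.λ.1) (λ.λ.0) (λ.λ.0 (λ.λ.1 0))
  →7  (λ.λ.λ.0) (λ.λ.0 (λ.λ.1 0))
  →8  λ.λ.0

Answer: normal form = λ.λ.0  (in 8 steps)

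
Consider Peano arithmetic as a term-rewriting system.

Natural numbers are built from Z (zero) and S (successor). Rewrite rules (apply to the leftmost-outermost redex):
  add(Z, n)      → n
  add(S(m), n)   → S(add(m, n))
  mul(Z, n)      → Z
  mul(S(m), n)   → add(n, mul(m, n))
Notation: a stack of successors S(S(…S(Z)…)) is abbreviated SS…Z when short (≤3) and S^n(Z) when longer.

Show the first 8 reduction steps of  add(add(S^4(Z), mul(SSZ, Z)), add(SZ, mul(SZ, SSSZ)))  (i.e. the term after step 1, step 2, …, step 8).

Answer: after 8 steps: S(S(S(S(add(add(Z, mul(SSZ, Z)), add(SZ, mul(SZ, SSSZ)))))))

Reduction:
  start: add(add(S^4(Z), mul(SSZ, Z)), add(SZ, mul(SZ, SSSZ)))
  →1  add(S(add(SSSZ, mul(SSZ, Z))), add(SZ, mul(SZ, SSSZ)))
  →2  S(add(add(SSSZ, mul(SSZ, Z)), add(SZ, mul(SZ, SSSZ))))
  →3  S(add(S(add(SSZ, mul(SSZ, Z))), add(SZ, mul(SZ, SSSZ))))
  →4  S(S(add(add(SSZ, mul(SSZ, Z)), add(SZ, mul(SZ, SSSZ)))))
  →5  S(S(add(S(add(SZ, mul(SSZ, Z))), add(SZ, mul(SZ, SSSZ)))))
  →6  S(S(S(add(add(SZ, mul(SSZ, Z)), add(SZ, mul(SZ, SSSZ))))))
  →7  S(S(S(add(S(add(Z, mul(SSZ, Z))), add(SZ, mul(SZ, SSSZ))))))
  →8  S(S(S(S(add(add(Z, mul(SSZ, Z)), add(SZ, mul(SZ, SSSZ)))))))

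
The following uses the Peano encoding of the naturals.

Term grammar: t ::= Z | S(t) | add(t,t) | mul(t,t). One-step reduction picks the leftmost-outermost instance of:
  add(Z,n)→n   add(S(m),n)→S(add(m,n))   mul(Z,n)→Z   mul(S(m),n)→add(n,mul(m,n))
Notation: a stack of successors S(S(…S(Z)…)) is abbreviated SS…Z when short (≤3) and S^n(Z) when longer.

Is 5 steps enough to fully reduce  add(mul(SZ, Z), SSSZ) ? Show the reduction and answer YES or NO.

  start: add(mul(SZ, Z), SSSZ)
  [1] add(add(Z, mul(Z, Z)), SSSZ)
  [2] add(mul(Z, Z), SSSZ)
  [3] add(Z, SSSZ)
  [4] SSSZ

Answer: YES — reaches normal form SSSZ in 4 ≤ 5 steps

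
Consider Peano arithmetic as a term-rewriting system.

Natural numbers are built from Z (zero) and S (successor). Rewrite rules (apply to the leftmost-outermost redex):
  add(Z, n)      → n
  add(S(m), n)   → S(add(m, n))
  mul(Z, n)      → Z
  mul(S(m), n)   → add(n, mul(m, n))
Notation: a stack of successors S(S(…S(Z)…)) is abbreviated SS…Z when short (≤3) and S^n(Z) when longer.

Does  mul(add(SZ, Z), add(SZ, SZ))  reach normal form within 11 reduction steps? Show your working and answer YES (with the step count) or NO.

Answer: YES — reaches normal form SSZ in 9 ≤ 11 steps

Working:
  start: mul(add(SZ, Z), add(SZ, SZ))
  step 1: mul(S(add(Z, Z)), add(SZ, SZ))
  step 2: add(add(SZ, SZ), mul(add(Z, Z), add(SZ, SZ)))
  step 3: add(S(add(Z, SZ)), mul(add(Z, Z), add(SZ, SZ)))
  step 4: S(add(add(Z, SZ), mul(add(Z, Z), add(SZ, SZ))))
  step 5: S(add(SZ, mul(add(Z, Z), add(SZ, SZ))))
  step 6: S(S(add(Z, mul(add(Z, Z), add(SZ, SZ)))))
  step 7: S(S(mul(add(Z, Z), add(SZ, SZ))))
  step 8: S(S(mul(Z, add(SZ, SZ))))
  step 9: SSZ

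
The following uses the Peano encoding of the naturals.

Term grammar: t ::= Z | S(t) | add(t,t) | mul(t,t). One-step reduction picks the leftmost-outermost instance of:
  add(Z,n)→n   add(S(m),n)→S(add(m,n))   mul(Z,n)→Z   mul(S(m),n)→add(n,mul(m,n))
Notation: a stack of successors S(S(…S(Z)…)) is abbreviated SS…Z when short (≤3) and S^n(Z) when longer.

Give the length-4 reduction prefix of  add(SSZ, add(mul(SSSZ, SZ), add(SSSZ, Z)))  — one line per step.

  start: add(SSZ, add(mul(SSSZ, SZ), add(SSSZ, Z)))
  step 1: S(add(SZ, add(mul(SSSZ, SZ), add(SSSZ, Z))))
  step 2: S(S(add(Z, add(mul(SSSZ, SZ), add(SSSZ, Z)))))
  step 3: S(S(add(mul(SSSZ, SZ), add(SSSZ, Z))))
  step 4: S(S(add(add(SZ, mul(SSZ, SZ)), add(SSSZ, Z))))

Answer: after 4 steps: S(S(add(add(SZ, mul(SSZ, SZ)), add(SSSZ, Z))))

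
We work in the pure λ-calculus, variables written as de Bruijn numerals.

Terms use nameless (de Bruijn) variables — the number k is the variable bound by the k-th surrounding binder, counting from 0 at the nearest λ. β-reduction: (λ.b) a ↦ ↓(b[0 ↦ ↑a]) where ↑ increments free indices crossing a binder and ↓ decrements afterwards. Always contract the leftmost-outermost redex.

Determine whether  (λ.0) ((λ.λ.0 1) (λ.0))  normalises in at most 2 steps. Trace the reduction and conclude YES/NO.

  start: (λ.0) ((λ.λ.0 1) (λ.0))
  →1  (λ.λ.0 1) (λ.0)
  →2  λ.0 (λ.0)

Answer: YES — reaches normal form λ.0 (λ.0) in 2 ≤ 2 steps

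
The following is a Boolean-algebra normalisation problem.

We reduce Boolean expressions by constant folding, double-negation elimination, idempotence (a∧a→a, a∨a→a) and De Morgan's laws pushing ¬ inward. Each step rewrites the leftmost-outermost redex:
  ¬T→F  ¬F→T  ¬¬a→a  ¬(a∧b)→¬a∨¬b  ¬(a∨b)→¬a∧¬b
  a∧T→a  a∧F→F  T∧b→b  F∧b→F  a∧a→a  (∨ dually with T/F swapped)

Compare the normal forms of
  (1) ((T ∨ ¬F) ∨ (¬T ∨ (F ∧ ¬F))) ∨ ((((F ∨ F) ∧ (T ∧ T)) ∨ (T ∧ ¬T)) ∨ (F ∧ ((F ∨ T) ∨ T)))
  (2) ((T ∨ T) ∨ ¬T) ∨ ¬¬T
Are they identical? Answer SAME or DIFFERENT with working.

Term A:
  start: ((T ∨ ¬F) ∨ (¬T ∨ (F ∧ ¬F))) ∨ ((((F ∨ F) ∧ (T ∧ T)) ∨ (T ∧ ¬T)) ∨ (F ∧ ((F ∨ T) ∨ T)))
  step 1: (T ∨ (¬T ∨ (F ∧ ¬F))) ∨ ((((F ∨ F) ∧ (T ∧ T)) ∨ (T ∧ ¬T)) ∨ (F ∧ ((F ∨ T) ∨ T)))
  step 2: T ∨ ((((F ∨ F) ∧ (T ∧ T)) ∨ (T ∧ ¬T)) ∨ (F ∧ ((F ∨ T) ∨ T)))
  step 3: T

Term B:
  start: ((T ∨ T) ∨ ¬T) ∨ ¬¬T
  step 1: (T ∨ ¬T) ∨ ¬¬T
  step 2: T ∨ ¬¬T
  step 3: T

Answer: SAME — A ⇓ T, B ⇓ T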